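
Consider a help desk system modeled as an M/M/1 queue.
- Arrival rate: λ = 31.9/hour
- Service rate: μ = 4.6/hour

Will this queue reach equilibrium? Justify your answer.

Stability requires ρ = λ/(cμ) < 1
ρ = 31.9/(1 × 4.6) = 31.9/4.60 = 6.9348
Since 6.9348 ≥ 1, the system is UNSTABLE.
Queue grows without bound. Need μ > λ = 31.9.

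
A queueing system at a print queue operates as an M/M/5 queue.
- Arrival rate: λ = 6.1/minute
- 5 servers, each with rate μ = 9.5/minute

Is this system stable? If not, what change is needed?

Stability requires ρ = λ/(cμ) < 1
ρ = 6.1/(5 × 9.5) = 6.1/47.50 = 0.1284
Since 0.1284 < 1, the system is STABLE.
The servers are busy 12.84% of the time.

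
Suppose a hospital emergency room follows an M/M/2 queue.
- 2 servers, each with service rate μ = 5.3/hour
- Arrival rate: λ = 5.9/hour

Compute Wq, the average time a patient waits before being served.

Traffic intensity: ρ = λ/(cμ) = 5.9/(2×5.3) = 0.5566
Since ρ = 0.5566 < 1, system is stable.
Offered load a = λ/μ = cρ = 5.9/5.3 = 1.1132
P₀ = [ Σₙ₌₀^1 aⁿ/n! + a^2/(2!(1-ρ)) ]⁻¹
Σ = a^0/0! + a^1/1! = 1.0000 + 1.1132 = 2.1132
a^2/(2!(1-ρ)) = 1.2392/(2 × 0.4434) = 1.3974
P₀ = 1/(2.11321 + 1.39743) = 0.2848
Lq = P₀·a^2·ρ / (2!(1-ρ)²) = 0.28485 × 1.2392 × 0.55660 / (2 × 0.19660) = 0.4997
Wq = Lq/λ = 0.4997/5.9 = 0.08469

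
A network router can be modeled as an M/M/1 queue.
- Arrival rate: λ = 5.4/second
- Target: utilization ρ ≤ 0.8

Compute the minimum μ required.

ρ = λ/μ, so μ = λ/ρ
μ ≥ 5.4/0.8 = 6.7500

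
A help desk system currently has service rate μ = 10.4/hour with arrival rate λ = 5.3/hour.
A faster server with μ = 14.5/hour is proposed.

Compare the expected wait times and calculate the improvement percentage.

System 1: ρ₁ = 5.3/10.4 = 0.5096, W₁ = 1/(10.4-5.3) = 0.1961
System 2: ρ₂ = 5.3/14.5 = 0.3655, W₂ = 1/(14.5-5.3) = 0.1087
Improvement: (W₁-W₂)/W₁ = (0.1961-0.1087)/0.1961 = 44.57%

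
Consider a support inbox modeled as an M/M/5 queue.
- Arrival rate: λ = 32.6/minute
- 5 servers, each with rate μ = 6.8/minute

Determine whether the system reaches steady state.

Stability requires ρ = λ/(cμ) < 1
ρ = 32.6/(5 × 6.8) = 32.6/34.00 = 0.9588
Since 0.9588 < 1, the system is STABLE.
The servers are busy 95.88% of the time.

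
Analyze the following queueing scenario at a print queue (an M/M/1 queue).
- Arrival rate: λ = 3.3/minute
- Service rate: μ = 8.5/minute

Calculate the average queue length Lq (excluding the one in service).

ρ = λ/μ = 3.3/8.5 = 0.3882
For M/M/1: Lq = λ²/(μ(μ-λ))
Lq = 10.89/(8.5 × 5.20)
Lq = 0.2464 jobs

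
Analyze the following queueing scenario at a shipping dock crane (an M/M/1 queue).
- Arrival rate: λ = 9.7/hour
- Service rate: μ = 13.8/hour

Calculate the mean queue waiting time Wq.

First, compute utilization: ρ = λ/μ = 9.7/13.8 = 0.7029
For M/M/1: Wq = λ/(μ(μ-λ))
Wq = 9.7/(13.8 × (13.8-9.7))
Wq = 9.7/(13.8 × 4.10)
Wq = 0.1714 hours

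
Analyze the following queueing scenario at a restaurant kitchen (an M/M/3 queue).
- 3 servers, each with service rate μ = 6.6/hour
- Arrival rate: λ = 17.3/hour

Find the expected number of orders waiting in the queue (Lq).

Traffic intensity: ρ = λ/(cμ) = 17.3/(3×6.6) = 0.8737
Since ρ = 0.8737 < 1, system is stable.
Offered load a = λ/μ = cρ = 17.3/6.6 = 2.6212
P₀ = [ Σₙ₌₀^2 aⁿ/n! + a^3/(3!(1-ρ)) ]⁻¹
Σ = a^0/0! + a^1/1! + a^2/2! = 1.0000 + 2.6212 + 3.4354 = 7.0566
a^3/(3!(1-ρ)) = 18.00970/(6 × 0.1262626) = 23.7728
P₀ = 1/(7.0566 + 23.7728) = 0.03244
Lq = P₀·a^3·ρ / (3!(1-ρ)²) = 0.0324366 × 18.0097 × 0.873737 / (6 × 0.0159423) = 5.3361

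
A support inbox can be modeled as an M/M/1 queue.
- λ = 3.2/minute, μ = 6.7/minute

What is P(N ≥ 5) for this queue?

ρ = λ/μ = 3.2/6.7 = 0.4776
P(N ≥ n) = ρⁿ
P(N ≥ 5) = 0.4776^5
P(N ≥ 5) = 0.02485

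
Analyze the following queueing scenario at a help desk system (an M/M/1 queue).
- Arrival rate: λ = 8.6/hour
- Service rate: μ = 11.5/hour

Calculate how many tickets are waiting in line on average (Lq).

ρ = λ/μ = 8.6/11.5 = 0.7478
For M/M/1: Lq = λ²/(μ(μ-λ))
Lq = 73.96/(11.5 × 2.90)
Lq = 2.2177 tickets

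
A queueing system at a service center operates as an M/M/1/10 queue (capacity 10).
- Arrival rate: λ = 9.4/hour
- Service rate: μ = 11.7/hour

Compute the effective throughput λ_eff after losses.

ρ = λ/μ = 9.4/11.7 = 0.80342
P₀ = (1-ρ)/(1-ρ^(K+1)) = (1-0.80342)/(1-0.80342^11) = 0.1966/0.9100 = 0.2160
P_K = P₀×ρ^K = 0.2160 × 0.80342^10 = 0.2160 × 0.1121 = 0.02421
λ_eff = λ(1-P_K) = 9.4 × (1 - 0.024207) = 9.4 × 0.9758 = 9.1725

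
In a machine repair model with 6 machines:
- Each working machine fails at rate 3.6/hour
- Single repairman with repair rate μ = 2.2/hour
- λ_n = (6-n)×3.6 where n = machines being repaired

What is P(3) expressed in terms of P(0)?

P(3)/P(0) = ∏_{i=0}^{3-1} λ_i/μ_{i+1}
= (6-0)×3.6/2.2 × (6-1)×3.6/2.2 × (6-2)×3.6/2.2
= 525.8002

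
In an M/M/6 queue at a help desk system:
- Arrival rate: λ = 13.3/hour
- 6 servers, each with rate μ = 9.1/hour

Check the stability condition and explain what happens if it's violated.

Stability requires ρ = λ/(cμ) < 1
ρ = 13.3/(6 × 9.1) = 13.3/54.60 = 0.2436
Since 0.2436 < 1, the system is STABLE.
The servers are busy 24.36% of the time.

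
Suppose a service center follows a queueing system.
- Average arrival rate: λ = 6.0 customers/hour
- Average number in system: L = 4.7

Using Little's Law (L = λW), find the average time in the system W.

Little's Law: L = λW, so W = L/λ
W = 4.7/6.0 = 0.7833 hours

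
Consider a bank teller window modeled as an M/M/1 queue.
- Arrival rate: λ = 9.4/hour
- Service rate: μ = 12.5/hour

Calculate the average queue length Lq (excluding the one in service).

ρ = λ/μ = 9.4/12.5 = 0.7520
For M/M/1: Lq = λ²/(μ(μ-λ))
Lq = 88.36/(12.5 × 3.10)
Lq = 2.2803 transactions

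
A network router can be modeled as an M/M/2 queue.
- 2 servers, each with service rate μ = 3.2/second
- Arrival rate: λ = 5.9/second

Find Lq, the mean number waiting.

Traffic intensity: ρ = λ/(cμ) = 5.9/(2×3.2) = 0.9219
Since ρ = 0.9219 < 1, system is stable.
Offered load a = λ/μ = cρ = 5.9/3.2 = 1.8438
P₀ = [ Σₙ₌₀^1 aⁿ/n! + a^2/(2!(1-ρ)) ]⁻¹
Σ = a^0/0! + a^1/1! = 1.0000 + 1.8438 = 2.8438
a^2/(2!(1-ρ)) = 3.3994141/(2 × 0.078125000) = 21.7563
P₀ = 1/(2.8438 + 21.7563) = 0.04065
Lq = P₀·a^2·ρ / (2!(1-ρ)²) = 0.040650 × 3.3994 × 0.92188 / (2 × 0.0061035) = 10.4359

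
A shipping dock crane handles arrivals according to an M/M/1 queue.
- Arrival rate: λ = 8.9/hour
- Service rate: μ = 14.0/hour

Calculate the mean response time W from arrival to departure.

First, compute utilization: ρ = λ/μ = 8.9/14.0 = 0.6357
For M/M/1: W = 1/(μ-λ)
W = 1/(14.0-8.9) = 1/5.10
W = 0.1961 hours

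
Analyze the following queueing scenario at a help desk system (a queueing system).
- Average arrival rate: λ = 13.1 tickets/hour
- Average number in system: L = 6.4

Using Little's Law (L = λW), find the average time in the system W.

Little's Law: L = λW, so W = L/λ
W = 6.4/13.1 = 0.4885 hours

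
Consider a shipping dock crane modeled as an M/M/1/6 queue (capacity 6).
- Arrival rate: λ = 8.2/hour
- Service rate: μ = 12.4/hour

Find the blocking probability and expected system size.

ρ = λ/μ = 8.2/12.4 = 0.66129
P₀ = (1-ρ)/(1-ρ^(K+1)) = (1-0.66129)/(1-0.66129^7) = 0.3387/0.9447 = 0.3585
P_K = P₀×ρ^K = 0.3585 × 0.66129^6 = 0.3585 × 0.08363 = 0.02998
Blocking probability P_6 = 0.02998 (3.00%)
L = ρ[1 - (K+1)ρ^K + Kρ^(K+1)] / [(1-ρ)(1-ρ^(K+1))]
L = 0.66129 × (1 - 7×0.083628 + 6×0.055302) / ((1 - 0.66129) × (1 - 0.055302)) = 1.5426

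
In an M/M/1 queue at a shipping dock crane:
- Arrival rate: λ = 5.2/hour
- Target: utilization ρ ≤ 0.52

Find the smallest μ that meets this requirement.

ρ = λ/μ, so μ = λ/ρ
μ ≥ 5.2/0.52 = 10.0000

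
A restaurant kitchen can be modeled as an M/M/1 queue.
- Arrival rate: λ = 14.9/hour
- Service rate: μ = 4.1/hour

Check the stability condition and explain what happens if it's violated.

Stability requires ρ = λ/(cμ) < 1
ρ = 14.9/(1 × 4.1) = 14.9/4.10 = 3.6341
Since 3.6341 ≥ 1, the system is UNSTABLE.
Queue grows without bound. Need μ > λ = 14.9.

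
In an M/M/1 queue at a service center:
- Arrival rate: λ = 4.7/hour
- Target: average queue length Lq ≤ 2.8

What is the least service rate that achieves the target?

For M/M/1: Lq = λ²/(μ(μ-λ))
Need Lq ≤ 2.8, i.e. μ(μ-λ) ≥ λ²/2.8
μ² - 4.7μ - 22.09/2.8 ≥ 0  →  μ² - 4.7μ - 7.889286 ≥ 0
Quadratic formula (positive root): μ = [λ + √(λ² + 4×7.889286)]/2
Discriminant: 22.09 + 4×7.889286 = 53.6471, √53.6471 = 7.3244
μ ≥ (4.7 + 7.3244)/2 = 6.0122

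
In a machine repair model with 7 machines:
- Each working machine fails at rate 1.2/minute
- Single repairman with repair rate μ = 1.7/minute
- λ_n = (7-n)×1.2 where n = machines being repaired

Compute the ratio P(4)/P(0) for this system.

P(4)/P(0) = ∏_{i=0}^{4-1} λ_i/μ_{i+1}
= (7-0)×1.2/1.7 × (7-1)×1.2/1.7 × (7-2)×1.2/1.7 × (7-3)×1.2/1.7
= 208.5492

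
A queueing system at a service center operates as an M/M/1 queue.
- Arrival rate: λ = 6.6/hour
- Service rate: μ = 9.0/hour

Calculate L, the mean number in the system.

ρ = λ/μ = 6.6/9.0 = 0.7333
For M/M/1: L = λ/(μ-λ)
L = 6.6/(9.0-6.6) = 6.6/2.40
L = 2.7500 customers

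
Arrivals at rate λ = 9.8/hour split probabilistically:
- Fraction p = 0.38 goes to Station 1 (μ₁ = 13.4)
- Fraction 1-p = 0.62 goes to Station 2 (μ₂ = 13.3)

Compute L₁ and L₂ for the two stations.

Effective rates: λ₁ = 9.8×0.38 = 3.724, λ₂ = 9.8×0.62 = 6.076
Station 1: ρ₁ = 3.724/13.4 = 0.27791, L₁ = ρ₁/(1-ρ₁) = 0.27791/(1-0.27791) = 0.3849
Station 2: ρ₂ = 6.076/13.3 = 0.45684, L₂ = ρ₂/(1-ρ₂) = 0.45684/(1-0.45684) = 0.8411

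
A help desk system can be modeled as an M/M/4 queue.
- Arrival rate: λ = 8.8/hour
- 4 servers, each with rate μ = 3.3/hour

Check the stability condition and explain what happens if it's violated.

Stability requires ρ = λ/(cμ) < 1
ρ = 8.8/(4 × 3.3) = 8.8/13.20 = 0.6667
Since 0.6667 < 1, the system is STABLE.
The servers are busy 66.67% of the time.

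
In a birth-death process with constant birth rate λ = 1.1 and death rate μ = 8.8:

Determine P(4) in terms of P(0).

For constant rates: P(n)/P(0) = (λ/μ)^n
P(4)/P(0) = (1.1/8.8)^4 = 0.1250^4 = 0.0002441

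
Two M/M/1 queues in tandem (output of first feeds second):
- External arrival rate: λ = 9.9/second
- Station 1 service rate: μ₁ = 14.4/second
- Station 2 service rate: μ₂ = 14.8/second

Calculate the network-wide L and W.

By Jackson's theorem, each station behaves as independent M/M/1.
Station 1: ρ₁ = 9.9/14.4 = 0.6875, L₁ = ρ₁/(1-ρ₁) = λ/(μ₁-λ) = 9.9/4.50 = 2.2000
Station 2: ρ₂ = 9.9/14.8 = 0.6689, L₂ = ρ₂/(1-ρ₂) = λ/(μ₂-λ) = 9.9/4.90 = 2.0204
Total: L = L₁ + L₂ = 2.2000 + 2.0204 = 4.2204
W = L/λ = 4.2204/9.9 = 0.4263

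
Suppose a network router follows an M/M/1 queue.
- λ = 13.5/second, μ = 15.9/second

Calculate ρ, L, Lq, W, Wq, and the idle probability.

Step 1: ρ = λ/μ = 13.5/15.9 = 0.8491
Step 2: L = λ/(μ-λ) = 13.5/2.40 = 5.6250
Step 3: Lq = λ²/(μ(μ-λ)) = 182.25/(15.9×2.40) = 4.7759
Step 4: W = 1/(μ-λ) = 1/2.40 = 0.41667
Step 5: Wq = λ/(μ(μ-λ)) = 13.5/(15.9×2.40) = 0.3538
Step 6: P(0) = 1-ρ = 0.1509
Verify: L = λW = 13.5×0.41667 = 5.6250 ✔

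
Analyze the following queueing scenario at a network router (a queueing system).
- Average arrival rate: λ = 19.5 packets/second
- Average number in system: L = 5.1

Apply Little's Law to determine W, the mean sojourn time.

Little's Law: L = λW, so W = L/λ
W = 5.1/19.5 = 0.2615 seconds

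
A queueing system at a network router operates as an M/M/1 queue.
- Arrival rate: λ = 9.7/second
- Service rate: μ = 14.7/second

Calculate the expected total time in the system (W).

First, compute utilization: ρ = λ/μ = 9.7/14.7 = 0.6599
For M/M/1: W = 1/(μ-λ)
W = 1/(14.7-9.7) = 1/5.00
W = 0.2000 seconds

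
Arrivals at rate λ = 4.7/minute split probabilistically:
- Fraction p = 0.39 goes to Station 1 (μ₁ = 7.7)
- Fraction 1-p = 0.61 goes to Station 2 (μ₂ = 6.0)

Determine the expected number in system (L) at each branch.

Effective rates: λ₁ = 4.7×0.39 = 1.833, λ₂ = 4.7×0.61 = 2.867
Station 1: ρ₁ = 1.833/7.7 = 0.23805, L₁ = ρ₁/(1-ρ₁) = 0.23805/(1-0.23805) = 0.3124
Station 2: ρ₂ = 2.867/6.0 = 0.47783, L₂ = ρ₂/(1-ρ₂) = 0.47783/(1-0.47783) = 0.9151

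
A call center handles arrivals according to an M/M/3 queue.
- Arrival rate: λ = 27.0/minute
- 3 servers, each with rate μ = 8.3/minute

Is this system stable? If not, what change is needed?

Stability requires ρ = λ/(cμ) < 1
ρ = 27.0/(3 × 8.3) = 27.0/24.90 = 1.0843
Since 1.0843 ≥ 1, the system is UNSTABLE.
Need c > λ/μ = 27.0/8.3 = 3.25.
Minimum servers needed: c = 4.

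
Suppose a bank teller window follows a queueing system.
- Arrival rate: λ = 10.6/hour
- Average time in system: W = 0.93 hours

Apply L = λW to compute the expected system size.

Little's Law: L = λW
L = 10.6 × 0.93 = 9.8580 transactions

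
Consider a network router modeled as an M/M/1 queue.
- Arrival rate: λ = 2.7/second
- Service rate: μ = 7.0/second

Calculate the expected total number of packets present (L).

ρ = λ/μ = 2.7/7.0 = 0.3857
For M/M/1: L = λ/(μ-λ)
L = 2.7/(7.0-2.7) = 2.7/4.30
L = 0.6279 packets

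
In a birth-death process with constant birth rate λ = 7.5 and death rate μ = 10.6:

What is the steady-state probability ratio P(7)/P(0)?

For constant rates: P(n)/P(0) = (λ/μ)^n
P(7)/P(0) = (7.5/10.6)^7 = 0.707547^7 = 0.08877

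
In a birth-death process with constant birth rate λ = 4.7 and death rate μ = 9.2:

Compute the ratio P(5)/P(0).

For constant rates: P(n)/P(0) = (λ/μ)^n
P(5)/P(0) = (4.7/9.2)^5 = 0.51087^5 = 0.03480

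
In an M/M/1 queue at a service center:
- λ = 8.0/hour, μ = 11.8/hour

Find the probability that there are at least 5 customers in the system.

ρ = λ/μ = 8.0/11.8 = 0.67797
P(N ≥ n) = ρⁿ
P(N ≥ 5) = 0.67797^5
P(N ≥ 5) = 0.1432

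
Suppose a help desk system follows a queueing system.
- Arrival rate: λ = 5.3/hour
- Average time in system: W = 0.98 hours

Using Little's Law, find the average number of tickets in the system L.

Little's Law: L = λW
L = 5.3 × 0.98 = 5.1940 tickets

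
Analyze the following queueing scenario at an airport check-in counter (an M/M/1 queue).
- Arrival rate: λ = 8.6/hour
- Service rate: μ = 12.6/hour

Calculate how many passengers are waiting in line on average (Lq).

ρ = λ/μ = 8.6/12.6 = 0.6825
For M/M/1: Lq = λ²/(μ(μ-λ))
Lq = 73.96/(12.6 × 4.00)
Lq = 1.4675 passengers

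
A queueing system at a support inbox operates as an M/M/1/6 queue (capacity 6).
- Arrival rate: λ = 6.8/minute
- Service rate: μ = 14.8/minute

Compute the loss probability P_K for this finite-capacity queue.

ρ = λ/μ = 6.8/14.8 = 0.45946
P₀ = (1-ρ)/(1-ρ^(K+1)) = (1-0.45946)/(1-0.45946^7) = 0.54054/0.99568 = 0.5429
P_K = P₀×ρ^K = 0.54289 × 0.45946^6 = 0.54289 × 0.0094078 = 0.005107
Blocking probability = 0.51%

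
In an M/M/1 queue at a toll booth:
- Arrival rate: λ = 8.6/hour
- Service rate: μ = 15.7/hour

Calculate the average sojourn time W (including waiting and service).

First, compute utilization: ρ = λ/μ = 8.6/15.7 = 0.5478
For M/M/1: W = 1/(μ-λ)
W = 1/(15.7-8.6) = 1/7.10
W = 0.1408 hours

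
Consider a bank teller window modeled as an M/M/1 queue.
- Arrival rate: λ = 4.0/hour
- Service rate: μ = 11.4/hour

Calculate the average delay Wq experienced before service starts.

First, compute utilization: ρ = λ/μ = 4.0/11.4 = 0.3509
For M/M/1: Wq = λ/(μ(μ-λ))
Wq = 4.0/(11.4 × (11.4-4.0))
Wq = 4.0/(11.4 × 7.40)
Wq = 0.04742 hours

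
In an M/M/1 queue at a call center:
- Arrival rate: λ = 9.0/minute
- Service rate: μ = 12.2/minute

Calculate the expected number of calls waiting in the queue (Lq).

ρ = λ/μ = 9.0/12.2 = 0.7377
For M/M/1: Lq = λ²/(μ(μ-λ))
Lq = 81.00/(12.2 × 3.20)
Lq = 2.0748 calls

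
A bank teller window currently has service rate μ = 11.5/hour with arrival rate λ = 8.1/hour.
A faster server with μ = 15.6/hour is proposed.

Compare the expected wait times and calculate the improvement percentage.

System 1: ρ₁ = 8.1/11.5 = 0.7043, W₁ = 1/(11.5-8.1) = 0.29412
System 2: ρ₂ = 8.1/15.6 = 0.5192, W₂ = 1/(15.6-8.1) = 0.13333
Improvement: (W₁-W₂)/W₁ = (0.29412-0.13333)/0.29412 = 54.67%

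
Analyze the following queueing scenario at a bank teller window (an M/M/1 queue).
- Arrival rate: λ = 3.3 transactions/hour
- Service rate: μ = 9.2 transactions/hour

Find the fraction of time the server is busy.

Server utilization: ρ = λ/μ
ρ = 3.3/9.2 = 0.3587
The server is busy 35.87% of the time.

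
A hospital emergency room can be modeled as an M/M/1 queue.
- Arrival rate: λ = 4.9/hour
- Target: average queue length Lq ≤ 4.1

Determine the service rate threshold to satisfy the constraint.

For M/M/1: Lq = λ²/(μ(μ-λ))
Need Lq ≤ 4.1, i.e. μ(μ-λ) ≥ λ²/4.1
μ² - 4.9μ - 24.01/4.1 ≥ 0  →  μ² - 4.9μ - 5.8561 ≥ 0
Quadratic formula (positive root): μ = [λ + √(λ² + 4×5.8561)]/2
Discriminant: 24.01 + 4×5.8561 = 47.4344, √47.4344 = 6.88726
μ ≥ (4.9 + 6.88726)/2 = 5.8936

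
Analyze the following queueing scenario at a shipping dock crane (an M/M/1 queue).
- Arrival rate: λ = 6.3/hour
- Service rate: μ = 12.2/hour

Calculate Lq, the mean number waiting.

ρ = λ/μ = 6.3/12.2 = 0.5164
For M/M/1: Lq = λ²/(μ(μ-λ))
Lq = 39.69/(12.2 × 5.90)
Lq = 0.5514 containers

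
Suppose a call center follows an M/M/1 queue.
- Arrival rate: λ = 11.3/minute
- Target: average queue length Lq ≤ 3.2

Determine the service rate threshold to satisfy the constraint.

For M/M/1: Lq = λ²/(μ(μ-λ))
Need Lq ≤ 3.2, i.e. μ(μ-λ) ≥ λ²/3.2
μ² - 11.3μ - 127.69/3.2 ≥ 0  →  μ² - 11.3μ - 39.90313 ≥ 0
Quadratic formula (positive root): μ = [λ + √(λ² + 4×39.90313)]/2
Discriminant: 127.69 + 4×39.90313 = 287.3025, √287.3025 = 16.9500
μ ≥ (11.3 + 16.9500)/2 = 14.1250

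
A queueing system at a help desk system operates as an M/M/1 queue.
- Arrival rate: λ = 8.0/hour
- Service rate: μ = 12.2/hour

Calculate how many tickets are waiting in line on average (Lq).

ρ = λ/μ = 8.0/12.2 = 0.6557
For M/M/1: Lq = λ²/(μ(μ-λ))
Lq = 64.00/(12.2 × 4.20)
Lq = 1.2490 tickets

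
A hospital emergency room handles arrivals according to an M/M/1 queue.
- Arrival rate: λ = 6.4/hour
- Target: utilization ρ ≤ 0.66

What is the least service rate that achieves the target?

ρ = λ/μ, so μ = λ/ρ
μ ≥ 6.4/0.66 = 9.6970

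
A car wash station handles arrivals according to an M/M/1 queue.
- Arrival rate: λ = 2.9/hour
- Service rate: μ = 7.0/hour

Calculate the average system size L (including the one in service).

ρ = λ/μ = 2.9/7.0 = 0.4143
For M/M/1: L = λ/(μ-λ)
L = 2.9/(7.0-2.9) = 2.9/4.10
L = 0.7073 cars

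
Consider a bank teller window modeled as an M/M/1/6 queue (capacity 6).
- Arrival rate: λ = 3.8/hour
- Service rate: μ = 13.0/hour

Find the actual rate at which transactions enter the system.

ρ = λ/μ = 3.8/13.0 = 0.2923
P₀ = (1-ρ)/(1-ρ^(K+1)) = (1-0.2923)/(1-0.2923^7) = 0.7077/0.9998 = 0.7078
P_K = P₀×ρ^K = 0.7078 × 0.2923^6 = 0.7078 × 0.0006237 = 0.0004415
λ_eff = λ(1-P_K) = 3.8 × (1 - 0.0004415) = 3.8 × 0.99956 = 3.7983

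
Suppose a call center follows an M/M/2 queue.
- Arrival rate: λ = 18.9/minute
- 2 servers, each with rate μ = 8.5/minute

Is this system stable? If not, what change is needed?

Stability requires ρ = λ/(cμ) < 1
ρ = 18.9/(2 × 8.5) = 18.9/17.00 = 1.1118
Since 1.1118 ≥ 1, the system is UNSTABLE.
Need c > λ/μ = 18.9/8.5 = 2.22.
Minimum servers needed: c = 3.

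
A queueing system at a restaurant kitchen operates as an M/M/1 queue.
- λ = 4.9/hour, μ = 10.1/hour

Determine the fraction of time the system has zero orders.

ρ = λ/μ = 4.9/10.1 = 0.4851
P(0) = 1 - ρ = 1 - 0.4851 = 0.5149
The server is idle 51.49% of the time.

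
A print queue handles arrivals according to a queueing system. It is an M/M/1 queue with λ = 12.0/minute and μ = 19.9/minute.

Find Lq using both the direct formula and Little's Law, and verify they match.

Method 1 (direct): Lq = λ²/(μ(μ-λ)) = 144.00/(19.9 × 7.90) = 0.9160

Method 2 (Little's Law):
W = 1/(μ-λ) = 1/7.90 = 0.12658
Wq = W - 1/μ = 0.12658 - 0.050251 = 0.07633
Lq = λWq = 12.0 × 0.07633 = 0.9160 ✔ (matches Method 1)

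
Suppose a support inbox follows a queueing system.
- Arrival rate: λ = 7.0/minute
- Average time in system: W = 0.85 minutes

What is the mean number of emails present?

Little's Law: L = λW
L = 7.0 × 0.85 = 5.9500 emails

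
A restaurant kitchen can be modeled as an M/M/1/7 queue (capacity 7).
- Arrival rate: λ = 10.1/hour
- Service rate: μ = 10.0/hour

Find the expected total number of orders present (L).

ρ = λ/μ = 10.1/10.0 = 1.0100
P₀ = (1-ρ)/(1-ρ^(K+1)) = (1-1.0100)/(1-1.0100^8) = -0.01000/-0.08286 = 0.1207
P_K = P₀×ρ^K = 0.1207 × 1.0100^7 = 0.1207 × 1.0721 = 0.1294
L = ρ[1 - (K+1)ρ^K + Kρ^(K+1)] / [(1-ρ)(1-ρ^(K+1))]
L = 1.0100 × (1 - 8×1.072135352 + 7×1.082856706) / ((1 - 1.0100) × (1 - 1.082856706)) = 3.5522 orders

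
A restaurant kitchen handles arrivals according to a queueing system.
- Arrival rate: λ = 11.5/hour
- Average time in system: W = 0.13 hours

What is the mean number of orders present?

Little's Law: L = λW
L = 11.5 × 0.13 = 1.4950 orders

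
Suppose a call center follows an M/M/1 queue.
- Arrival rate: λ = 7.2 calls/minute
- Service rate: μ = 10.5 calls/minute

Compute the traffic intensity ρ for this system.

Server utilization: ρ = λ/μ
ρ = 7.2/10.5 = 0.6857
The server is busy 68.57% of the time.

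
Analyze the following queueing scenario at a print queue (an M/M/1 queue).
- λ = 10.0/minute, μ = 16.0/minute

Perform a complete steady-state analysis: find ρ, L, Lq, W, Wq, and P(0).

Step 1: ρ = λ/μ = 10.0/16.0 = 0.6250
Step 2: L = λ/(μ-λ) = 10.0/6.00 = 1.6667
Step 3: Lq = λ²/(μ(μ-λ)) = 100.00/(16.0×6.00) = 1.0417
Step 4: W = 1/(μ-λ) = 1/6.00 = 0.16667
Step 5: Wq = λ/(μ(μ-λ)) = 10.0/(16.0×6.00) = 0.1042
Step 6: P(0) = 1-ρ = 0.3750
Verify: L = λW = 10.0×0.16667 = 1.6667 ✔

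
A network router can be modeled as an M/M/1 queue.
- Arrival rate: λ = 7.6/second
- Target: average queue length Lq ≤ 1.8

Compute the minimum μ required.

For M/M/1: Lq = λ²/(μ(μ-λ))
Need Lq ≤ 1.8, i.e. μ(μ-λ) ≥ λ²/1.8
μ² - 7.6μ - 57.76/1.8 ≥ 0  →  μ² - 7.6μ - 32.0889 ≥ 0
Quadratic formula (positive root): μ = [λ + √(λ² + 4×32.0889)]/2
Discriminant: 57.76 + 4×32.0889 = 186.1156, √186.1156 = 13.6424
μ ≥ (7.6 + 13.6424)/2 = 10.6212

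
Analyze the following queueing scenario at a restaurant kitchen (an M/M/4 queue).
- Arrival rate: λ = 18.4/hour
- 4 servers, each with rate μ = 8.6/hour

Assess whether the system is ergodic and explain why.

Stability requires ρ = λ/(cμ) < 1
ρ = 18.4/(4 × 8.6) = 18.4/34.40 = 0.5349
Since 0.5349 < 1, the system is STABLE.
The servers are busy 53.49% of the time.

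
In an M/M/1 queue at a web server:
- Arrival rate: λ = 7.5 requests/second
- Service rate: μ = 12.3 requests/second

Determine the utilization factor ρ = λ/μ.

Server utilization: ρ = λ/μ
ρ = 7.5/12.3 = 0.6098
The server is busy 60.98% of the time.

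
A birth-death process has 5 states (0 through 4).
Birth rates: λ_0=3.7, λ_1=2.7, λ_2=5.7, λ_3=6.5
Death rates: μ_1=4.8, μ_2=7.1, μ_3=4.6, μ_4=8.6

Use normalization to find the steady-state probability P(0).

Ratios P(n)/P(0) = (λ₀···λₙ₋₁)/(μ₁···μₙ):
P(1)/P(0) = (3.7)/(4.8) = 0.77083
P(2)/P(0) = (3.7×2.7)/(4.8×7.1) = 0.29313
P(3)/P(0) = (3.7×2.7×5.7)/(4.8×7.1×4.6) = 0.36323
P(4)/P(0) = (3.7×2.7×5.7×6.5)/(4.8×7.1×4.6×8.6) = 0.27454

Normalization: ∑ P(n) = 1
P(0) × (1.0000 + 0.77083 + 0.29313 + 0.36323 + 0.27454) = 1
P(0) × 2.7017 = 1
P(0) = 1/2.7017 = 0.3701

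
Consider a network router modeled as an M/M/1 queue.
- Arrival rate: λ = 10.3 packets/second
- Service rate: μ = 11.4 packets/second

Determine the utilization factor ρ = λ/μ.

Server utilization: ρ = λ/μ
ρ = 10.3/11.4 = 0.9035
The server is busy 90.35% of the time.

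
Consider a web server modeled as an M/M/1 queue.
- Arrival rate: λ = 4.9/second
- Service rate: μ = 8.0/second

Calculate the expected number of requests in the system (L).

ρ = λ/μ = 4.9/8.0 = 0.6125
For M/M/1: L = λ/(μ-λ)
L = 4.9/(8.0-4.9) = 4.9/3.10
L = 1.5806 requests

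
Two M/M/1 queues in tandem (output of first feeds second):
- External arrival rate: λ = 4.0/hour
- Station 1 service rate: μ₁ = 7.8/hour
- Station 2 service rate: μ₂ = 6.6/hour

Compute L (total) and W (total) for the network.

By Jackson's theorem, each station behaves as independent M/M/1.
Station 1: ρ₁ = 4.0/7.8 = 0.5128, L₁ = ρ₁/(1-ρ₁) = λ/(μ₁-λ) = 4.0/3.80 = 1.0526
Station 2: ρ₂ = 4.0/6.6 = 0.6061, L₂ = ρ₂/(1-ρ₂) = λ/(μ₂-λ) = 4.0/2.60 = 1.5385
Total: L = L₁ + L₂ = 1.0526 + 1.5385 = 2.5911
W = L/λ = 2.5911/4.0 = 0.6478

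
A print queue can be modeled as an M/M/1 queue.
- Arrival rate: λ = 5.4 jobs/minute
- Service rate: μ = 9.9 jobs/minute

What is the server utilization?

Server utilization: ρ = λ/μ
ρ = 5.4/9.9 = 0.5455
The server is busy 54.55% of the time.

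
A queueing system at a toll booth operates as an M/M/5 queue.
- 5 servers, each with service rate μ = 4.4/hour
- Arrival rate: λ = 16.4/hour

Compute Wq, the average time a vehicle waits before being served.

Traffic intensity: ρ = λ/(cμ) = 16.4/(5×4.4) = 0.7455
Since ρ = 0.7455 < 1, system is stable.
Offered load a = λ/μ = cρ = 16.4/4.4 = 3.7273
P₀ = [ Σₙ₌₀^4 aⁿ/n! + a^5/(5!(1-ρ)) ]⁻¹
Σ = a^0/0! + a^1/1! + a^2/2! + a^3/3! + a^4/4! = 1.0000 + 3.7273 + 6.9463 + 8.6302 + 8.0418 = 28.3456
a^5/(5!(1-ρ)) = 719.3759/(120 × 0.254545) = 23.5510
P₀ = 1/(28.3456 + 23.5510) = 0.01927
Lq = P₀·a^5·ρ / (5!(1-ρ)²) = 0.019269 × 719.3759 × 0.74545 / (120 × 0.064793) = 1.3290
Wq = Lq/λ = 1.3290/16.4 = 0.08104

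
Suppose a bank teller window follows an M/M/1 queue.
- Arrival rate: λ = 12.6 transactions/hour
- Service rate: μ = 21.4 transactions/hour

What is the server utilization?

Server utilization: ρ = λ/μ
ρ = 12.6/21.4 = 0.5888
The server is busy 58.88% of the time.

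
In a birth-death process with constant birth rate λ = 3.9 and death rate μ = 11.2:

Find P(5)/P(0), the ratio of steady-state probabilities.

For constant rates: P(n)/P(0) = (λ/μ)^n
P(5)/P(0) = (3.9/11.2)^5 = 0.348214^5 = 0.005120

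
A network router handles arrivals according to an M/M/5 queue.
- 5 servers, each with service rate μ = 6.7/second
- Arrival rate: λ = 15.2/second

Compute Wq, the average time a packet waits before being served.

Traffic intensity: ρ = λ/(cμ) = 15.2/(5×6.7) = 0.4537
Since ρ = 0.4537 < 1, system is stable.
Offered load a = λ/μ = cρ = 15.2/6.7 = 2.2687
P₀ = [ Σₙ₌₀^4 aⁿ/n! + a^5/(5!(1-ρ)) ]⁻¹
Σ = a^0/0! + a^1/1! + a^2/2! + a^3/3! + a^4/4! = 1.00000 + 2.26866 + 2.57340 + 1.94605 + 1.10373 = 8.8918
a^5/(5!(1-ρ)) = 60.0958/(120 × 0.54627) = 0.9168
P₀ = 1/(8.8918 + 0.9168) = 0.1020
Lq = P₀·a^5·ρ / (5!(1-ρ)²) = 0.10195 × 60.0958 × 0.45373 / (120 × 0.29841) = 0.07763
Wq = Lq/λ = 0.07763/15.2 = 0.005107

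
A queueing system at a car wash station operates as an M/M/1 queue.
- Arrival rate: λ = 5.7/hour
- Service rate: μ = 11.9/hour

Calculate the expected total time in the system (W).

First, compute utilization: ρ = λ/μ = 5.7/11.9 = 0.4790
For M/M/1: W = 1/(μ-λ)
W = 1/(11.9-5.7) = 1/6.20
W = 0.1613 hours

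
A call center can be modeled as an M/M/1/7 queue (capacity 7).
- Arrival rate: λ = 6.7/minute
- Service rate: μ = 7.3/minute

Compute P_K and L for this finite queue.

ρ = λ/μ = 6.7/7.3 = 0.91781
P₀ = (1-ρ)/(1-ρ^(K+1)) = (1-0.91781)/(1-0.91781^8) = 0.08219/0.4965 = 0.1655
P_K = P₀×ρ^K = 0.16555 × 0.91781^7 = 0.16555 × 0.54862 = 0.09082
Blocking probability P_7 = 0.09082 (9.08%)
L = ρ[1 - (K+1)ρ^K + Kρ^(K+1)] / [(1-ρ)(1-ρ^(K+1))]
L = 0.91781 × (1 - 8×0.548617 + 7×0.503526) / ((1 - 0.91781) × (1 - 0.503526)) = 3.0533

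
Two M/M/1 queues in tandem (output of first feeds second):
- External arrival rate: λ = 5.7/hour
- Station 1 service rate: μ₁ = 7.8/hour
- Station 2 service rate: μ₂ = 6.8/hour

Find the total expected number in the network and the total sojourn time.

By Jackson's theorem, each station behaves as independent M/M/1.
Station 1: ρ₁ = 5.7/7.8 = 0.7308, L₁ = ρ₁/(1-ρ₁) = λ/(μ₁-λ) = 5.7/2.10 = 2.7143
Station 2: ρ₂ = 5.7/6.8 = 0.8382, L₂ = ρ₂/(1-ρ₂) = λ/(μ₂-λ) = 5.7/1.10 = 5.1818
Total: L = L₁ + L₂ = 2.7143 + 5.1818 = 7.8961
W = L/λ = 7.8961/5.7 = 1.3853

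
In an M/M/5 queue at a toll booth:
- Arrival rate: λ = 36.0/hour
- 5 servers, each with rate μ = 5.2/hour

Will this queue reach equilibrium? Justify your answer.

Stability requires ρ = λ/(cμ) < 1
ρ = 36.0/(5 × 5.2) = 36.0/26.00 = 1.3846
Since 1.3846 ≥ 1, the system is UNSTABLE.
Need c > λ/μ = 36.0/5.2 = 6.92.
Minimum servers needed: c = 7.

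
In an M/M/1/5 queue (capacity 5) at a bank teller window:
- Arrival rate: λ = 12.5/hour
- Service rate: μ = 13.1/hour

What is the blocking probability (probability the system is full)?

ρ = λ/μ = 12.5/13.1 = 0.9542
P₀ = (1-ρ)/(1-ρ^(K+1)) = (1-0.9542)/(1-0.9542^6) = 0.04580/0.2452 = 0.1868
P_K = P₀×ρ^K = 0.1868 × 0.9542^5 = 0.1868 × 0.7910 = 0.1478
Blocking probability = 14.78%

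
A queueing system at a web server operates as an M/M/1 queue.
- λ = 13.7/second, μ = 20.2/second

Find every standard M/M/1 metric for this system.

Step 1: ρ = λ/μ = 13.7/20.2 = 0.6782
Step 2: L = λ/(μ-λ) = 13.7/6.50 = 2.1077
Step 3: Lq = λ²/(μ(μ-λ)) = 187.69/(20.2×6.50) = 1.4295
Step 4: W = 1/(μ-λ) = 1/6.50 = 0.15385
Step 5: Wq = λ/(μ(μ-λ)) = 13.7/(20.2×6.50) = 0.1043
Step 6: P(0) = 1-ρ = 0.3218
Verify: L = λW = 13.7×0.15385 = 2.1077 ✔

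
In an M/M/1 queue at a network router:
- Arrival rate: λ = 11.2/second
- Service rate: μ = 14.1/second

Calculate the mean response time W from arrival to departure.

First, compute utilization: ρ = λ/μ = 11.2/14.1 = 0.7943
For M/M/1: W = 1/(μ-λ)
W = 1/(14.1-11.2) = 1/2.90
W = 0.3448 seconds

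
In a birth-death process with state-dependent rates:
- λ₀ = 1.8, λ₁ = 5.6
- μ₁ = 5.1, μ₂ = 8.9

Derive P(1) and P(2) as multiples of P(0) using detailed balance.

Balance equations:
State 0: λ₀P₀ = μ₁P₁ → P₁ = (λ₀/μ₁)P₀ = (1.8/5.1)P₀ = 0.3529P₀
State 1: P₂ = (λ₀λ₁)/(μ₁μ₂)P₀ = (1.8×5.6)/(5.1×8.9)P₀ = 0.2221P₀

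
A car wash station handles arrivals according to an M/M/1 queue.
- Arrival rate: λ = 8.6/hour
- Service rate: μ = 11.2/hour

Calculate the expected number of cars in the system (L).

ρ = λ/μ = 8.6/11.2 = 0.7679
For M/M/1: L = λ/(μ-λ)
L = 8.6/(11.2-8.6) = 8.6/2.60
L = 3.3077 cars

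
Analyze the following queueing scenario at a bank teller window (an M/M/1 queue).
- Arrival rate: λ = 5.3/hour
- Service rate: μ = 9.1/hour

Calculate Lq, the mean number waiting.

ρ = λ/μ = 5.3/9.1 = 0.5824
For M/M/1: Lq = λ²/(μ(μ-λ))
Lq = 28.09/(9.1 × 3.80)
Lq = 0.8123 transactions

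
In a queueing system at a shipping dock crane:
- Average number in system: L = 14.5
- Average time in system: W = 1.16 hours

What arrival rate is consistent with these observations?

Little's Law: L = λW, so λ = L/W
λ = 14.5/1.16 = 12.5000 containers/hour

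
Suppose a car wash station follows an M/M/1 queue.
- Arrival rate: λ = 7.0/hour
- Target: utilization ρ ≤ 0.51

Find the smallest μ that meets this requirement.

ρ = λ/μ, so μ = λ/ρ
μ ≥ 7.0/0.51 = 13.7255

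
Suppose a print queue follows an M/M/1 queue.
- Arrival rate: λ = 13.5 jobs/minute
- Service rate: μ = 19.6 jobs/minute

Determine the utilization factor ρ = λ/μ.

Server utilization: ρ = λ/μ
ρ = 13.5/19.6 = 0.6888
The server is busy 68.88% of the time.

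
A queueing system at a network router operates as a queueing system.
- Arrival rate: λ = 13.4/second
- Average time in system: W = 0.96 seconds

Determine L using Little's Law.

Little's Law: L = λW
L = 13.4 × 0.96 = 12.8640 packets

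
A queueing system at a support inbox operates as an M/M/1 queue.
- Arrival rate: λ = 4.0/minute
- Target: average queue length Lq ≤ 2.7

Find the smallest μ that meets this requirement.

For M/M/1: Lq = λ²/(μ(μ-λ))
Need Lq ≤ 2.7, i.e. μ(μ-λ) ≥ λ²/2.7
μ² - 4.0μ - 16.00/2.7 ≥ 0  →  μ² - 4.0μ - 5.92593 ≥ 0
Quadratic formula (positive root): μ = [λ + √(λ² + 4×5.92593)]/2
Discriminant: 16.00 + 4×5.92593 = 39.7037, √39.7037 = 6.3011
μ ≥ (4.0 + 6.3011)/2 = 5.1505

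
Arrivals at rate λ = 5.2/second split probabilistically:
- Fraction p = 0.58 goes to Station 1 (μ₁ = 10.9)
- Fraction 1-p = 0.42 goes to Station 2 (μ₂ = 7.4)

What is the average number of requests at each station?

Effective rates: λ₁ = 5.2×0.58 = 3.016, λ₂ = 5.2×0.42 = 2.184
Station 1: ρ₁ = 3.016/10.9 = 0.276697, L₁ = ρ₁/(1-ρ₁) = 0.276697/(1-0.276697) = 0.3825
Station 2: ρ₂ = 2.184/7.4 = 0.29514, L₂ = ρ₂/(1-ρ₂) = 0.29514/(1-0.29514) = 0.4187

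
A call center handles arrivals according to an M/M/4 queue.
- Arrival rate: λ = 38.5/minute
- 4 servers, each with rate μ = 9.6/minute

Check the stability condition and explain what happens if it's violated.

Stability requires ρ = λ/(cμ) < 1
ρ = 38.5/(4 × 9.6) = 38.5/38.40 = 1.0026
Since 1.0026 ≥ 1, the system is UNSTABLE.
Need c > λ/μ = 38.5/9.6 = 4.01.
Minimum servers needed: c = 5.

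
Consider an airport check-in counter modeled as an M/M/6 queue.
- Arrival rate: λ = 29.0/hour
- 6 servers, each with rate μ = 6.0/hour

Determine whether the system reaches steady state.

Stability requires ρ = λ/(cμ) < 1
ρ = 29.0/(6 × 6.0) = 29.0/36.00 = 0.8056
Since 0.8056 < 1, the system is STABLE.
The servers are busy 80.56% of the time.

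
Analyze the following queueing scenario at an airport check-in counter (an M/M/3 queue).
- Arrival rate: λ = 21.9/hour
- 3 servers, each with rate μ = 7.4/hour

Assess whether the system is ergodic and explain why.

Stability requires ρ = λ/(cμ) < 1
ρ = 21.9/(3 × 7.4) = 21.9/22.20 = 0.9865
Since 0.9865 < 1, the system is STABLE.
The servers are busy 98.65% of the time.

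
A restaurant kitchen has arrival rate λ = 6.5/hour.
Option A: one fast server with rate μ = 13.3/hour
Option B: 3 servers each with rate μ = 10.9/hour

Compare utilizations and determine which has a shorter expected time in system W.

Option A: single server μ = 13.3 (M/M/1)
  ρ_A = 6.5/13.3 = 0.4887
  W_A = 1/(μ-λ) = 1/(13.3-6.5) = 1/6.80 = 0.1471

Option B: 3 servers μ = 10.9 (M/M/3)
  ρ_B = λ/(cμ) = 6.5/(3×10.9) = 0.1988
  Offered load a = λ/μ = cρ = 6.5/10.9 = 0.5963
  P₀ = [ Σₙ₌₀^2 aⁿ/n! + a^3/(3!(1-ρ)) ]⁻¹
  Σ = a^0/0! + a^1/1! + a^2/2! = 1.0000 + 0.5963 + 0.1778 = 1.7741
  a^3/(3!(1-ρ)) = 0.21206/(6 × 0.80122) = 0.04411
  P₀ = 1/(1.7741 + 0.04411) = 0.5500
  Lq = P₀·a^3·ρ / (3!(1-ρ)²) = 0.54998 × 0.21206 × 0.19878 / (6 × 0.64196) = 0.006019
  Wq_B = Lq/λ = 0.006019/6.5 = 0.0009260
  W_B = Wq_B + 1/μ = 0.0009260 + 0.09174 = 0.09267

Since W_B = 0.09267 < W_A = 0.1471, Option B (multiple servers) has the shorter time in system.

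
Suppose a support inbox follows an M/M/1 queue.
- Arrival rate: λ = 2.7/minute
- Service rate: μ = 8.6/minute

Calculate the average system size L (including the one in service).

ρ = λ/μ = 2.7/8.6 = 0.3140
For M/M/1: L = λ/(μ-λ)
L = 2.7/(8.6-2.7) = 2.7/5.90
L = 0.4576 emails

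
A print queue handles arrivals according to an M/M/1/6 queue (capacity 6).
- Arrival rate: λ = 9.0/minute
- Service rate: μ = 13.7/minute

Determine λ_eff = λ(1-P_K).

ρ = λ/μ = 9.0/13.7 = 0.65693
P₀ = (1-ρ)/(1-ρ^(K+1)) = (1-0.65693)/(1-0.65693^7) = 0.3431/0.9472 = 0.3622
P_K = P₀×ρ^K = 0.3622 × 0.65693^6 = 0.3622 × 0.08037 = 0.02911
λ_eff = λ(1-P_K) = 9.0 × (1 - 0.02911) = 9.0 × 0.97089 = 8.7380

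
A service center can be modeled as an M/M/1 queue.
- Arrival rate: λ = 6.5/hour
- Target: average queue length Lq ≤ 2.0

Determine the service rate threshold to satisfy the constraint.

For M/M/1: Lq = λ²/(μ(μ-λ))
Need Lq ≤ 2.0, i.e. μ(μ-λ) ≥ λ²/2.0
μ² - 6.5μ - 42.25/2.0 ≥ 0  →  μ² - 6.5μ - 21.1250 ≥ 0
Quadratic formula (positive root): μ = [λ + √(λ² + 4×21.1250)]/2
Discriminant: 42.25 + 4×21.1250 = 126.7500, √126.7500 = 11.25833
μ ≥ (6.5 + 11.25833)/2 = 8.8792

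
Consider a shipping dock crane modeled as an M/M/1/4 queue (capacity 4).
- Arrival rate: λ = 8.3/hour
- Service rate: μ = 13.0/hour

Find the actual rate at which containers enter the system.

ρ = λ/μ = 8.3/13.0 = 0.63846
P₀ = (1-ρ)/(1-ρ^(K+1)) = (1-0.63846)/(1-0.63846^5) = 0.3615/0.8939 = 0.4044
P_K = P₀×ρ^K = 0.40445 × 0.63846^4 = 0.40445 × 0.16616 = 0.06720
λ_eff = λ(1-P_K) = 8.3 × (1 - 0.06720) = 8.3 × 0.9328 = 7.7422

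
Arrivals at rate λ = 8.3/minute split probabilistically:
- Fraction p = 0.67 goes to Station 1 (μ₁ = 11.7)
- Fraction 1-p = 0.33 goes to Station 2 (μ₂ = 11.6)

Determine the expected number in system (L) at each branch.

Effective rates: λ₁ = 8.3×0.67 = 5.561, λ₂ = 8.3×0.33 = 2.739
Station 1: ρ₁ = 5.561/11.7 = 0.475299, L₁ = ρ₁/(1-ρ₁) = 0.475299/(1-0.475299) = 0.9058
Station 2: ρ₂ = 2.739/11.6 = 0.2361, L₂ = ρ₂/(1-ρ₂) = 0.2361/(1-0.2361) = 0.3091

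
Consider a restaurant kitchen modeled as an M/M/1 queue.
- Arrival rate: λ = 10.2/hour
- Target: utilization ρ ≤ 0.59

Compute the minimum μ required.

ρ = λ/μ, so μ = λ/ρ
μ ≥ 10.2/0.59 = 17.2881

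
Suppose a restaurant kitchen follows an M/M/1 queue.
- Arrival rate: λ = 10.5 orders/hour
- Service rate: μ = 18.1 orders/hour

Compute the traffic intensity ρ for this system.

Server utilization: ρ = λ/μ
ρ = 10.5/18.1 = 0.5801
The server is busy 58.01% of the time.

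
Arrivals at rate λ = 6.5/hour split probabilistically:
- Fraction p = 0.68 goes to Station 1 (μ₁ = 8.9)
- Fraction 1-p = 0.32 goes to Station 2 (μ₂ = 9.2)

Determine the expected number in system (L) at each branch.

Effective rates: λ₁ = 6.5×0.68 = 4.42, λ₂ = 6.5×0.32 = 2.08
Station 1: ρ₁ = 4.42/8.9 = 0.49663, L₁ = ρ₁/(1-ρ₁) = 0.49663/(1-0.49663) = 0.9866
Station 2: ρ₂ = 2.08/9.2 = 0.22609, L₂ = ρ₂/(1-ρ₂) = 0.22609/(1-0.22609) = 0.2921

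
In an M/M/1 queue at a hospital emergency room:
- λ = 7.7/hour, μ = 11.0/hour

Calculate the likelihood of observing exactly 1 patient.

ρ = λ/μ = 7.7/11.0 = 0.7000
P(n) = (1-ρ)ρⁿ
P(1) = (1-0.7000) × 0.7000^1
P(1) = 0.3000 × 0.7000
P(1) = 0.2100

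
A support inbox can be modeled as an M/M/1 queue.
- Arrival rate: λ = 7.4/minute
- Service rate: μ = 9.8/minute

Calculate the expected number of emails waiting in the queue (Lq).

ρ = λ/μ = 7.4/9.8 = 0.7551
For M/M/1: Lq = λ²/(μ(μ-λ))
Lq = 54.76/(9.8 × 2.40)
Lq = 2.3282 emails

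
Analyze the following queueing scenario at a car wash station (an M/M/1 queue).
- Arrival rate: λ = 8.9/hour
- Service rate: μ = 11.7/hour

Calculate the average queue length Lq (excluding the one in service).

ρ = λ/μ = 8.9/11.7 = 0.7607
For M/M/1: Lq = λ²/(μ(μ-λ))
Lq = 79.21/(11.7 × 2.80)
Lq = 2.4179 cars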